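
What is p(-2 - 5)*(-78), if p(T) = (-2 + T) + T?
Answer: 1248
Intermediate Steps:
p(T) = -2 + 2*T
p(-2 - 5)*(-78) = (-2 + 2*(-2 - 5))*(-78) = (-2 + 2*(-7))*(-78) = (-2 - 14)*(-78) = -16*(-78) = 1248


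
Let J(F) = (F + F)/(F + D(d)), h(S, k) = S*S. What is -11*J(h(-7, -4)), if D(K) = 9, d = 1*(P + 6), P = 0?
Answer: -539/29 ≈ -18.586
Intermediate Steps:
d = 6 (d = 1*(0 + 6) = 1*6 = 6)
h(S, k) = S**2
J(F) = 2*F/(9 + F) (J(F) = (F + F)/(F + 9) = (2*F)/(9 + F) = 2*F/(9 + F))
-11*J(h(-7, -4)) = -22*(-7)**2/(9 + (-7)**2) = -22*49/(9 + 49) = -22*49/58 = -11*49/29 = -539/29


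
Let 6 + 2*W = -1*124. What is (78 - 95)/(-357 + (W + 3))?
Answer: 17/419 ≈ 0.040573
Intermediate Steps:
W = -65 (W = -3 + (-1*124)/2 = -3 + (½)*(-124) = -3 - 62 = -65)
(78 - 95)/(-357 + (W + 3)) = (78 - 95)/(-357 + (-65 + 3)) = -17/(-357 - 62) = -17/(-419) = -17*(-1/419) = 17/419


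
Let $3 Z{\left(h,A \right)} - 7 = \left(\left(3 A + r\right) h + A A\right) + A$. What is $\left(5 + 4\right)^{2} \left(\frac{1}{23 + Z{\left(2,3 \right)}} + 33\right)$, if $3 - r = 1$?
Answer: $\frac{294273}{110} \approx 2675.2$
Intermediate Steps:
$r = 2$ ($r = 3 - 1 = 2$)
$Z{\left(h,A \right)} = \frac{7}{3} + \frac{A}{3} + \frac{A^{2}}{3} + \frac{h \left(2 + 3 A\right)}{3}$ ($Z{\left(h,A \right)} = \frac{7}{3} + \frac{\left(\left(3 A + 2\right) h + A A\right) + A}{3} = \frac{7}{3} + \frac{\left(\left(2 + 3 A\right) h + A^{2}\right) + A}{3} = \frac{7}{3} + \frac{\left(h \left(2 + 3 A\right) + A^{2}\right) + A}{3} = \frac{7}{3} + \frac{\left(A^{2} + h \left(2 + 3 A\right)\right) + A}{3} = \frac{7}{3} + \frac{A + A^{2} + h \left(2 + 3 A\right)}{3} = \frac{7}{3} + \left(\frac{A}{3} + \frac{A^{2}}{3} + \frac{h \left(2 + 3 A\right)}{3}\right) = \frac{7}{3} + \frac{A}{3} + \frac{A^{2}}{3} + \frac{h \left(2 + 3 A\right)}{3}$)
$\left(5 + 4\right)^{2} \left(\frac{1}{23 + Z{\left(2,3 \right)}} + 33\right) = \left(5 + 4\right)^{2} \left(\frac{1}{23 + \left(\frac{7}{3} + \frac{1}{3} \cdot 3 + \frac{3^{2}}{3} + \frac{2}{3} \cdot 2 + 3 \cdot 2\right)} + 33\right) = 9^{2} \left(\frac{1}{23 + \left(\frac{7}{3} + 1 + \frac{1}{3} \cdot 9 + \frac{4}{3} + 6\right)} + 33\right) = 81 \left(\frac{1}{23 + \left(\frac{7}{3} + 1 + 3 + \frac{4}{3} + 6\right)} + 33\right) = 81 \left(\frac{1}{23 + \frac{41}{3}} + 33\right) = 81 \left(\frac{1}{\frac{110}{3}} + 33\right) = 81 \left(\frac{3}{110} + 33\right) = 81 \cdot \frac{3633}{110} = \frac{294273}{110}$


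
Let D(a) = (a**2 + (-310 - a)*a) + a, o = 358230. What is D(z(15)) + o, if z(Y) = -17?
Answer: 363483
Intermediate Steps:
D(a) = a + a**2 + a*(-310 - a) (D(a) = (a**2 + a*(-310 - a)) + a = a + a**2 + a*(-310 - a))
D(z(15)) + o = -309*(-17) + 358230 = 5253 + 358230 = 363483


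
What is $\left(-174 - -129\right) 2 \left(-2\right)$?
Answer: $180$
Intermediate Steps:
$\left(-174 - -129\right) 2 \left(-2\right) = \left(-174 + 129\right) \left(-4\right) = \left(-45\right) \left(-4\right) = 180$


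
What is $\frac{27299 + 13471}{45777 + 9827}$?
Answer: $\frac{20385}{27802} \approx 0.73322$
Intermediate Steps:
$\frac{27299 + 13471}{45777 + 9827} = \frac{40770}{55604} = 40770 \cdot \frac{1}{55604} = \frac{20385}{27802}$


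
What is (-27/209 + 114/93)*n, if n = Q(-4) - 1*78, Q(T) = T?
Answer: -582610/6479 ≈ -89.923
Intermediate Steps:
n = -82 (n = -4 - 1*78 = -4 - 78 = -82)
(-27/209 + 114/93)*n = (-27/209 + 114/93)*(-82) = (-27*1/209 + 114*(1/93))*(-82) = (-27/209 + 38/31)*(-82) = (7105/6479)*(-82) = -582610/6479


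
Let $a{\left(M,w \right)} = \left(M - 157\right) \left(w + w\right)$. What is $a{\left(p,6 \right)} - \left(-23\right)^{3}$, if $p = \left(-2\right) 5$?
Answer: $10163$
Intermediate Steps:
$p = -10$
$a{\left(M,w \right)} = 2 w \left(-157 + M\right)$ ($a{\left(M,w \right)} = \left(-157 + M\right) 2 w = 2 w \left(-157 + M\right)$)
$a{\left(p,6 \right)} - \left(-23\right)^{3} = 2 \cdot 6 \left(-157 - 10\right) - \left(-23\right)^{3} = 2 \cdot 6 \left(-167\right) - -12167 = -2004 + 12167 = 10163$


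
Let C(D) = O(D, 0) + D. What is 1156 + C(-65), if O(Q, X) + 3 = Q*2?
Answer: 958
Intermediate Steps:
O(Q, X) = -3 + 2*Q (O(Q, X) = -3 + Q*2 = -3 + 2*Q)
C(D) = -3 + 3*D (C(D) = (-3 + 2*D) + D = -3 + 3*D)
1156 + C(-65) = 1156 + (-3 + 3*(-65)) = 1156 + (-3 - 195) = 1156 - 198 = 958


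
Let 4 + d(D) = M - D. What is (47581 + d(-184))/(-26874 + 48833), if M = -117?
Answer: 47644/21959 ≈ 2.1697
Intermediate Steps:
d(D) = -121 - D (d(D) = -4 + (-117 - D) = -121 - D)
(47581 + d(-184))/(-26874 + 48833) = (47581 + (-121 - 1*(-184)))/(-26874 + 48833) = (47581 + (-121 + 184))/21959 = (47581 + 63)*(1/21959) = 47644*(1/21959) = 47644/21959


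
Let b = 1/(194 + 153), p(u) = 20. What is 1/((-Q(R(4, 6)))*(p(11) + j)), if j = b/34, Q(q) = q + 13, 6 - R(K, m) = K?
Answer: -11798/3539415 ≈ -0.0033333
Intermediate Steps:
R(K, m) = 6 - K
b = 1/347 ≈ 0.0028818
Q(q) = 13 + q
j = 1/11798 (j = (1/347)/34 = (1/347)*(1/34) = 1/11798 ≈ 8.4760e-5)
1/((-Q(R(4, 6)))*(p(11) + j)) = 1/((-(13 + (6 - 1*4)))*(20 + 1/11798)) = 1/(-(13 + (6 - 4))*(235961/11798)) = 1/(-(13 + 2)*(235961/11798)) = 1/(-1*15*(235961/11798)) = 1/(-15*235961/11798) = 1/(-3539415/11798) = -11798/3539415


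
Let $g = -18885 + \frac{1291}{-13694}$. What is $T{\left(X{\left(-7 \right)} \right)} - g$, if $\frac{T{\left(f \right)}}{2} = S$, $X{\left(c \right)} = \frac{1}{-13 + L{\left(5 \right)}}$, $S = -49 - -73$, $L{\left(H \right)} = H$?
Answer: $\frac{259269793}{13694} \approx 18933.0$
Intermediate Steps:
$S = 24$ ($S = -49 + 73 = 24$)
$X{\left(c \right)} = - \frac{1}{8}$ ($X{\left(c \right)} = \frac{1}{-13 + 5} = \frac{1}{-8} = - \frac{1}{8}$)
$T{\left(f \right)} = 48$ ($T{\left(f \right)} = 2 \cdot 24 = 48$)
$g = - \frac{258612481}{13694}$ ($g = -18885 + 1291 \left(- \frac{1}{13694}\right) = -18885 - \frac{1291}{13694} = - \frac{258612481}{13694} \approx -18885.0$)
$T{\left(X{\left(-7 \right)} \right)} - g = 48 - - \frac{258612481}{13694} = 48 + \frac{258612481}{13694} = \frac{259269793}{13694}$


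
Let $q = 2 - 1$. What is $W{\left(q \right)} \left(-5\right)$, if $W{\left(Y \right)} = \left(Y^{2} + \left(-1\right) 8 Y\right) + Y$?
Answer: $30$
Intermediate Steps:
$q = 1$
$W{\left(Y \right)} = Y^{2} - 7 Y$ ($W{\left(Y \right)} = \left(Y^{2} - 8 Y\right) + Y = Y^{2} - 7 Y$)
$W{\left(q \right)} \left(-5\right) = 1 \left(-7 + 1\right) \left(-5\right) = 1 \left(-6\right) \left(-5\right) = \left(-6\right) \left(-5\right) = 30$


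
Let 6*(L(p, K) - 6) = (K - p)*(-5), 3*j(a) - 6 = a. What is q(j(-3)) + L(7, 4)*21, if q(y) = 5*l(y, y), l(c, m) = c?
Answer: 367/2 ≈ 183.50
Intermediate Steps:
j(a) = 2 + a/3
L(p, K) = 6 - 5*K/6 + 5*p/6 (L(p, K) = 6 + ((K - p)*(-5))/6 = 6 + (-5*K + 5*p)/6 = 6 + (-5*K/6 + 5*p/6) = 6 - 5*K/6 + 5*p/6)
q(y) = 5*y
q(j(-3)) + L(7, 4)*21 = 5*(2 + (⅓)*(-3)) + (6 - ⅚*4 + (⅚)*7)*21 = 5*(2 - 1) + (6 - 10/3 + 35/6)*21 = 5*1 + (17/2)*21 = 5 + 357/2 = 367/2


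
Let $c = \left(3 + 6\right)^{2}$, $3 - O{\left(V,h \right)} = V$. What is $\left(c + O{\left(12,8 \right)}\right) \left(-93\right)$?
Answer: $-6696$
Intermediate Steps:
$O{\left(V,h \right)} = 3 - V$
$c = 81$ ($c = 9^{2} = 81$)
$\left(c + O{\left(12,8 \right)}\right) \left(-93\right) = \left(81 + \left(3 - 12\right)\right) \left(-93\right) = \left(81 - 9\right) \left(-93\right) = 72 \left(-93\right) = -6696$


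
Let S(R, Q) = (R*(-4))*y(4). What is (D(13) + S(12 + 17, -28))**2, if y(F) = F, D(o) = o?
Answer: 203401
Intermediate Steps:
S(R, Q) = -16*R (S(R, Q) = (R*(-4))*4 = -4*R*4 = -16*R)
(D(13) + S(12 + 17, -28))**2 = (13 - 16*(12 + 17))**2 = (13 - 16*29)**2 = (13 - 464)**2 = (-451)**2 = 203401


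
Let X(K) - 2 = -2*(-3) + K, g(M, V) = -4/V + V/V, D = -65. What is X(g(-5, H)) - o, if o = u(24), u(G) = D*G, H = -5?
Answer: 7849/5 ≈ 1569.8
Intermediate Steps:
g(M, V) = 1 - 4/V (g(M, V) = -4/V + 1 = 1 - 4/V)
u(G) = -65*G
X(K) = 8 + K (X(K) = 2 + (-2*(-3) + K) = 2 + (6 + K) = 8 + K)
o = -1560 (o = -65*24 = -1560)
X(g(-5, H)) - o = (8 + (-4 - 5)/(-5)) - 1*(-1560) = (8 - 1/5*(-9)) + 1560 = (8 + 9/5) + 1560 = 49/5 + 1560 = 7849/5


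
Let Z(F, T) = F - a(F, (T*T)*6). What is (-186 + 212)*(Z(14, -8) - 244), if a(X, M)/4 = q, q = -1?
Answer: -5876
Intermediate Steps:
a(X, M) = -4 (a(X, M) = 4*(-1) = -4)
Z(F, T) = 4 + F (Z(F, T) = F - 1*(-4) = F + 4 = 4 + F)
(-186 + 212)*(Z(14, -8) - 244) = (-186 + 212)*((4 + 14) - 244) = 26*(18 - 244) = 26*(-226) = -5876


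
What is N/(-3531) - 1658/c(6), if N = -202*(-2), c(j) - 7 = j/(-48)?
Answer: -4259764/17655 ≈ -241.28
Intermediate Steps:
c(j) = 7 - j/48 (c(j) = 7 + j/(-48) = 7 + j*(-1/48) = 7 - j/48)
N = 404
N/(-3531) - 1658/c(6) = 404/(-3531) - 1658/(7 - 1/48*6) = 404*(-1/3531) - 1658/(7 - 1/8) = -404/3531 - 1658/55/8 = -404/3531 - 1658*8/55 = -404/3531 - 13264/55 = -4259764/17655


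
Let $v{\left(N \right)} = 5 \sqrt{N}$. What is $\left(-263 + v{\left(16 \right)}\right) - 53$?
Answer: $-296$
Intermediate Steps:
$\left(-263 + v{\left(16 \right)}\right) - 53 = \left(-263 + 5 \sqrt{16}\right) - 53 = \left(-263 + 5 \cdot 4\right) - 53 = \left(-263 + 20\right) - 53 = -243 - 53 = -296$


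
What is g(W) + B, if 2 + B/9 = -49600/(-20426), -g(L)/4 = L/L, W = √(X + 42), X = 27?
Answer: -1486/10213 ≈ -0.14550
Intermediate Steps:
W = √69 (W = √(27 + 42) = √69 ≈ 8.3066)
g(L) = -4 (g(L) = -4*L/L = -4*1 = -4)
B = 39366/10213 (B = -18 + 9*(-49600/(-20426)) = -18 + 9*(-49600*(-1/20426)) = -18 + 9*(24800/10213) = -18 + 223200/10213 = 39366/10213 ≈ 3.8545)
g(W) + B = -4 + 39366/10213 = -1486/10213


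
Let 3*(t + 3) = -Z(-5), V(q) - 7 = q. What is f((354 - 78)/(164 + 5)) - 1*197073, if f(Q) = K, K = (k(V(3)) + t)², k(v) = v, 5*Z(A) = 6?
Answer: -4925736/25 ≈ -1.9703e+5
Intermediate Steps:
Z(A) = 6/5 (Z(A) = (⅕)*6 = 6/5)
V(q) = 7 + q
t = -17/5 (t = -3 + (-1*6/5)/3 = -3 + (⅓)*(-6/5) = -3 - ⅖ = -17/5 ≈ -3.4000)
K = 1089/25 (K = ((7 + 3) - 17/5)² = (10 - 17/5)² = (33/5)² = 1089/25 ≈ 43.560)
f(Q) = 1089/25
f((354 - 78)/(164 + 5)) - 1*197073 = 1089/25 - 1*197073 = 1089/25 - 197073 = -4925736/25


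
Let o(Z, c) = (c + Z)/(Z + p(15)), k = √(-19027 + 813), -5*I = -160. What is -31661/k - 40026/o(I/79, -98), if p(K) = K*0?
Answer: 213472/1285 + 4523*I*√18214/2602 ≈ 166.13 + 234.6*I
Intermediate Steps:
I = 32 (I = -⅕*(-160) = 32)
k = I*√18214 (k = √(-18214) = I*√18214 ≈ 134.96*I)
p(K) = 0
o(Z, c) = (Z + c)/Z (o(Z, c) = (c + Z)/(Z + 0) = (Z + c)/Z)
-31661/k - 40026/o(I/79, -98) = -31661*(-I*√18214/18214) - 40026*32/(79*(32/79 - 98)) = -(-4523)*I*√18214/2602 - 40026*32/(79*(32*(1/79) - 98)) = 4523*I*√18214/2602 - 40026*32/(79*(32/79 - 98)) = 4523*I*√18214/2602 - 40026/((79/32)*(-7710/79)) = 4523*I*√18214/2602 - 40026/(-3855/16) = 4523*I*√18214/2602 - 40026*(-16/3855) = 4523*I*√18214/2602 + 213472/1285 = 213472/1285 + 4523*I*√18214/2602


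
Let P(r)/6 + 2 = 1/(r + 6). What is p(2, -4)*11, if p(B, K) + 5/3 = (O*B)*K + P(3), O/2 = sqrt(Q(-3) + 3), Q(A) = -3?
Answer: -143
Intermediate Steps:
P(r) = -12 + 6/(6 + r) (P(r) = -12 + 6/(r + 6) = -12 + 6/(6 + r))
O = 0 (O = 2*sqrt(-3 + 3) = 2*sqrt(0) = 2*0 = 0)
p(B, K) = -13 (p(B, K) = -5/3 + ((0*B)*K + 6*(-11 - 2*3)/(6 + 3)) = -5/3 + (0*K + 6*(-11 - 6)/9) = -5/3 + (0 + 6*(1/9)*(-17)) = -5/3 + (0 - 34/3) = -5/3 - 34/3 = -13)
p(2, -4)*11 = -13*11 = -143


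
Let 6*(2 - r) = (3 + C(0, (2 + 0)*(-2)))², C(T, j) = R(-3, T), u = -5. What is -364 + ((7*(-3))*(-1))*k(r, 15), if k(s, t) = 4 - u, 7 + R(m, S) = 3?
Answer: -175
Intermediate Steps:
R(m, S) = -4 (R(m, S) = -7 + 3 = -4)
C(T, j) = -4
r = 11/6 (r = 2 - (3 - 4)²/6 = 2 - ⅙*(-1)² = 2 - ⅙*1 = 2 - ⅙ = 11/6 ≈ 1.8333)
k(s, t) = 9 (k(s, t) = 4 - 1*(-5) = 4 + 5 = 9)
-364 + ((7*(-3))*(-1))*k(r, 15) = -364 + ((7*(-3))*(-1))*9 = -364 - 21*(-1)*9 = -364 + 21*9 = -364 + 189 = -175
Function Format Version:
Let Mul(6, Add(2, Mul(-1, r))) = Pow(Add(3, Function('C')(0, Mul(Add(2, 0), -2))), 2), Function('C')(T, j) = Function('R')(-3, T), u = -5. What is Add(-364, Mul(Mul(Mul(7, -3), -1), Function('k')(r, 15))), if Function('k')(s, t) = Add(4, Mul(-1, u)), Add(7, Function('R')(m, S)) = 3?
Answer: -175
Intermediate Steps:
Function('R')(m, S) = -4 (Function('R')(m, S) = Add(-7, 3) = -4)
Function('C')(T, j) = -4
r = Rational(11, 6) (r = Add(2, Mul(Rational(-1, 6), Pow(Add(3, -4), 2))) = Add(2, Mul(Rational(-1, 6), Pow(-1, 2))) = Add(2, Mul(Rational(-1, 6), 1)) = Add(2, Rational(-1, 6)) = Rational(11, 6) ≈ 1.8333)
Function('k')(s, t) = 9 (Function('k')(s, t) = Add(4, Mul(-1, -5)) = Add(4, 5) = 9)
Add(-364, Mul(Mul(Mul(7, -3), -1), Function('k')(r, 15))) = Add(-364, Mul(Mul(Mul(7, -3), -1), 9)) = Add(-364, Mul(Mul(-21, -1), 9)) = Add(-364, Mul(21, 9)) = Add(-364, 189) = -175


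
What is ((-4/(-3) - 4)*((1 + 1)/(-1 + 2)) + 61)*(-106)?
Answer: -17702/3 ≈ -5900.7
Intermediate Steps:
((-4/(-3) - 4)*((1 + 1)/(-1 + 2)) + 61)*(-106) = ((-4*(-1/3) - 4)*(2/1) + 61)*(-106) = ((4/3 - 4)*(2*1) + 61)*(-106) = (-8/3*2 + 61)*(-106) = (-16/3 + 61)*(-106) = (167/3)*(-106) = -17702/3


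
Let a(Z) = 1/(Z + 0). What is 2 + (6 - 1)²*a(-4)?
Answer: -17/4 ≈ -4.2500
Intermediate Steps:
a(Z) = 1/Z
2 + (6 - 1)²*a(-4) = 2 + (6 - 1)²/(-4) = 2 + 5²*(-¼) = 2 + 25*(-¼) = 2 - 25/4 = -17/4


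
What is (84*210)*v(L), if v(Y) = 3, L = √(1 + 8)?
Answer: 52920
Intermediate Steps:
L = 3 (L = √9 = 3)
(84*210)*v(L) = (84*210)*3 = 17640*3 = 52920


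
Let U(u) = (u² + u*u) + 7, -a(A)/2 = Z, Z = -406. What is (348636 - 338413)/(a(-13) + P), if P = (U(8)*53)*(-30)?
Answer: -10223/213838 ≈ -0.047807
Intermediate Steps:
a(A) = 812 (a(A) = -2*(-406) = 812)
U(u) = 7 + 2*u² (U(u) = (u² + u²) + 7 = 2*u² + 7 = 7 + 2*u²)
P = -214650 (P = ((7 + 2*8²)*53)*(-30) = ((7 + 2*64)*53)*(-30) = ((7 + 128)*53)*(-30) = (135*53)*(-30) = 7155*(-30) = -214650)
(348636 - 338413)/(a(-13) + P) = (348636 - 338413)/(812 - 214650) = 10223/(-213838) = 10223*(-1/213838) = -10223/213838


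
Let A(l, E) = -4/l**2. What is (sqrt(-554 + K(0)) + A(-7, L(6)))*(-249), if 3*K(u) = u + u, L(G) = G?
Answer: 996/49 - 249*I*sqrt(554) ≈ 20.327 - 5860.8*I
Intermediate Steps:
K(u) = 2*u/3 (K(u) = (u + u)/3 = (2*u)/3 = 2*u/3)
A(l, E) = -4/l**2
(sqrt(-554 + K(0)) + A(-7, L(6)))*(-249) = (sqrt(-554 + (2/3)*0) - 4/(-7)**2)*(-249) = (sqrt(-554 + 0) - 4*1/49)*(-249) = (sqrt(-554) - 4/49)*(-249) = (I*sqrt(554) - 4/49)*(-249) = (-4/49 + I*sqrt(554))*(-249) = 996/49 - 249*I*sqrt(554)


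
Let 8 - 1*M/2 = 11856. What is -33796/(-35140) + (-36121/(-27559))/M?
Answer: 788171611393/819562770320 ≈ 0.96170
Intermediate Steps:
M = -23696 (M = 16 - 2*11856 = 16 - 23712 = -23696)
-33796/(-35140) + (-36121/(-27559))/M = -33796/(-35140) - 36121/(-27559)/(-23696) = -33796*(-1/35140) - 36121*(-1/27559)*(-1/23696) = 1207/1255 + (36121/27559)*(-1/23696) = 1207/1255 - 36121/653038064 = 788171611393/819562770320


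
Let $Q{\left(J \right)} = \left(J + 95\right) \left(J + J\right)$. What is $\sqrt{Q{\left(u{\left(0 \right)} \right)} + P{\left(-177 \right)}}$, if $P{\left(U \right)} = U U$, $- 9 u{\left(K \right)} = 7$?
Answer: $\frac{\sqrt{2525777}}{9} \approx 176.59$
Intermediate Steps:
$u{\left(K \right)} = - \frac{7}{9}$ ($u{\left(K \right)} = \left(- \frac{1}{9}\right) 7 = - \frac{7}{9}$)
$Q{\left(J \right)} = 2 J \left(95 + J\right)$ ($Q{\left(J \right)} = \left(95 + J\right) 2 J = 2 J \left(95 + J\right)$)
$P{\left(U \right)} = U^{2}$
$\sqrt{Q{\left(u{\left(0 \right)} \right)} + P{\left(-177 \right)}} = \sqrt{2 \left(- \frac{7}{9}\right) \left(95 - \frac{7}{9}\right) + \left(-177\right)^{2}} = \sqrt{2 \left(- \frac{7}{9}\right) \frac{848}{9} + 31329} = \sqrt{- \frac{11872}{81} + 31329} = \sqrt{\frac{2525777}{81}} = \frac{\sqrt{2525777}}{9}$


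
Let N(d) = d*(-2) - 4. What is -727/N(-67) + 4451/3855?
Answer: -444791/100230 ≈ -4.4377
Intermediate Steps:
N(d) = -4 - 2*d (N(d) = -2*d - 4 = -4 - 2*d)
-727/N(-67) + 4451/3855 = -727/(-4 - 2*(-67)) + 4451/3855 = -727/(-4 + 134) + 4451*(1/3855) = -727/130 + 4451/3855 = -444791/100230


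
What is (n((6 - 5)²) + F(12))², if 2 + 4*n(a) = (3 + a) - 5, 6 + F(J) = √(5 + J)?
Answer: 1001/16 - 27*√17/2 ≈ 6.9006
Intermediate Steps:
F(J) = -6 + √(5 + J)
n(a) = -1 + a/4 (n(a) = -½ + ((3 + a) - 5)/4 = -½ + (-2 + a)/4 = -½ + (-½ + a/4) = -1 + a/4)
(n((6 - 5)²) + F(12))² = ((-1 + (6 - 5)²/4) + (-6 + √(5 + 12)))² = ((-1 + (¼)*1²) + (-6 + √17))² = ((-1 + (¼)*1) + (-6 + √17))² = ((-1 + ¼) + (-6 + √17))² = (-¾ + (-6 + √17))² = (-27/4 + √17)²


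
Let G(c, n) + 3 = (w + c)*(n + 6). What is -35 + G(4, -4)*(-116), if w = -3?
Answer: 81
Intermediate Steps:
G(c, n) = -3 + (-3 + c)*(6 + n) (G(c, n) = -3 + (-3 + c)*(n + 6) = -3 + (-3 + c)*(6 + n))
-35 + G(4, -4)*(-116) = -35 + (-21 - 3*(-4) + 6*4 + 4*(-4))*(-116) = -35 + (-21 + 12 + 24 - 16)*(-116) = -35 - 1*(-116) = -35 + 116 = 81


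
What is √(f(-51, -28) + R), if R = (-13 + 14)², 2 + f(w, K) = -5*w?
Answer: √254 ≈ 15.937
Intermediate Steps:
f(w, K) = -2 - 5*w
R = 1 (R = 1² = 1)
√(f(-51, -28) + R) = √((-2 - 5*(-51)) + 1) = √((-2 + 255) + 1) = √(253 + 1) = √254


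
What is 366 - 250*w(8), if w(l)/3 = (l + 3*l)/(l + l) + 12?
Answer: -10134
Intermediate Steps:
w(l) = 42 (w(l) = 3*((l + 3*l)/(l + l) + 12) = 3*((4*l)/((2*l)) + 12) = 3*((4*l)*(1/(2*l)) + 12) = 3*(2 + 12) = 3*14 = 42)
366 - 250*w(8) = 366 - 250*42 = 366 - 10500 = -10134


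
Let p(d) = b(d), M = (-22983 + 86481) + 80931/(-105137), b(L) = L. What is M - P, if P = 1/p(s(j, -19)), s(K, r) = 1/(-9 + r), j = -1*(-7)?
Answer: 6678852131/105137 ≈ 63525.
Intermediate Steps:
j = 7
M = 6675908295/105137 (M = 63498 + 80931*(-1/105137) = 63498 - 80931/105137 = 6675908295/105137 ≈ 63497.)
p(d) = d
P = -28 (P = 1/(1/(-9 - 19)) = 1/(1/(-28)) = 1/(-1/28) = -28)
M - P = 6675908295/105137 - 1*(-28) = 6675908295/105137 + 28 = 6678852131/105137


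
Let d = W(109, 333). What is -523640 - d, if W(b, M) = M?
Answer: -523973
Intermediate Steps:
d = 333
-523640 - d = -523640 - 1*333 = -523640 - 333 = -523973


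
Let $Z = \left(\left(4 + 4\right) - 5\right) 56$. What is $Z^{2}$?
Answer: $28224$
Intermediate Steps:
$Z = 168$ ($Z = \left(8 - 5\right) 56 = 3 \cdot 56 = 168$)
$Z^{2} = 168^{2} = 28224$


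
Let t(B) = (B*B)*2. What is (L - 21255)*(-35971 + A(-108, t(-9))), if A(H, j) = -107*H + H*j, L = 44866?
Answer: -989560621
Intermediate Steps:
t(B) = 2*B² (t(B) = B²*2 = 2*B²)
(L - 21255)*(-35971 + A(-108, t(-9))) = (44866 - 21255)*(-35971 - 108*(-107 + 2*(-9)²)) = 23611*(-35971 - 108*(-107 + 2*81)) = 23611*(-35971 - 108*(-107 + 162)) = 23611*(-35971 - 108*55) = 23611*(-35971 - 5940) = 23611*(-41911) = -989560621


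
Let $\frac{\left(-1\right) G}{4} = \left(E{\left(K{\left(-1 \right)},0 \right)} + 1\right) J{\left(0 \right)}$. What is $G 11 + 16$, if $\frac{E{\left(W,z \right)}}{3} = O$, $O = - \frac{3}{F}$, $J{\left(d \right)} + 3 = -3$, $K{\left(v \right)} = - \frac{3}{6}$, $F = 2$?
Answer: $-908$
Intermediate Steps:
$K{\left(v \right)} = - \frac{1}{2}$ ($K{\left(v \right)} = \left(-3\right) \frac{1}{6} = - \frac{1}{2}$)
$J{\left(d \right)} = -6$ ($J{\left(d \right)} = -3 - 3 = -6$)
$O = - \frac{3}{2} \approx -1.5$
$E{\left(W,z \right)} = - \frac{9}{2}$ ($E{\left(W,z \right)} = 3 \left(- \frac{3}{2}\right) = - \frac{9}{2}$)
$G = -84$ ($G = - 4 \left(- \frac{9}{2} + 1\right) \left(-6\right) = - 4 \left(\left(- \frac{7}{2}\right) \left(-6\right)\right) = \left(-4\right) 21 = -84$)
$G 11 + 16 = \left(-84\right) 11 + 16 = -924 + 16 = -908$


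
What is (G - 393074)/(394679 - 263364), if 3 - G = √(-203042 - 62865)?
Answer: -393071/131315 - I*√265907/131315 ≈ -2.9933 - 0.0039269*I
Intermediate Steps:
G = 3 - I*√265907 (G = 3 - √(-203042 - 62865) = 3 - √(-265907) = 3 - I*√265907 ≈ 3.0 - 515.66*I)
(G - 393074)/(394679 - 263364) = ((3 - I*√265907) - 393074)/(394679 - 263364) = (-393071 - I*√265907)/131315 = (-393071 - I*√265907)*(1/131315) = -393071/131315 - I*√265907/131315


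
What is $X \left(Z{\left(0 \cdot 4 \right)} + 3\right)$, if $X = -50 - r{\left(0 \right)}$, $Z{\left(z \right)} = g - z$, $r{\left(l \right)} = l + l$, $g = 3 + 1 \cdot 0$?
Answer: $-300$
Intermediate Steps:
$g = 3$ ($g = 3 + 0 = 3$)
$r{\left(l \right)} = 2 l$
$Z{\left(z \right)} = 3 - z$
$X = -50$ ($X = -50 - 2 \cdot 0 = -50 - 0 = -50 + 0 = -50$)
$X \left(Z{\left(0 \cdot 4 \right)} + 3\right) = - 50 \left(\left(3 - 0 \cdot 4\right) + 3\right) = - 50 \left(\left(3 - 0\right) + 3\right) = - 50 \left(\left(3 + 0\right) + 3\right) = - 50 \left(3 + 3\right) = \left(-50\right) 6 = -300$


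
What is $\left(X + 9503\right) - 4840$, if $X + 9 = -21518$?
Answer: $-16864$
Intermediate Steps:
$X = -21527$ ($X = -9 - 21518 = -21527$)
$\left(X + 9503\right) - 4840 = \left(-21527 + 9503\right) - 4840 = -12024 - 4840 = -16864$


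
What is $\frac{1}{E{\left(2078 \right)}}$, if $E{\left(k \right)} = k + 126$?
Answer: $\frac{1}{2204} \approx 0.00045372$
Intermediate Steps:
$E{\left(k \right)} = 126 + k$
$\frac{1}{E{\left(2078 \right)}} = \frac{1}{126 + 2078} = \frac{1}{2204}$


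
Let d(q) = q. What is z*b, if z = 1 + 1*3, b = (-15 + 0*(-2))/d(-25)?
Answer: 12/5 ≈ 2.4000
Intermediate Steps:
b = 3/5 (b = (-15 + 0*(-2))/(-25) = (-15 + 0)*(-1/25) = -15*(-1/25) = 3/5 ≈ 0.60000)
z = 4 (z = 1 + 3 = 4)
z*b = 4*(3/5) = 12/5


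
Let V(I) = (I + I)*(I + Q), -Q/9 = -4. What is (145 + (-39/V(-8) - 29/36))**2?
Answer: 338424918049/16257024 ≈ 20817.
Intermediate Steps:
Q = 36 (Q = -9*(-4) = 36)
V(I) = 2*I*(36 + I) (V(I) = (I + I)*(I + 36) = (2*I)*(36 + I) = 2*I*(36 + I))
(145 + (-39/V(-8) - 29/36))**2 = (145 + (-39*(-1/(16*(36 - 8))) - 29/36))**2 = (145 + (-39/(2*(-8)*28) - 29*1/36))**2 = (145 + (-39/(-448) - 29/36))**2 = (145 + (-39*(-1/448) - 29/36))**2 = (145 + (39/448 - 29/36))**2 = (145 - 2897/4032)**2 = (581743/4032)**2 = 338424918049/16257024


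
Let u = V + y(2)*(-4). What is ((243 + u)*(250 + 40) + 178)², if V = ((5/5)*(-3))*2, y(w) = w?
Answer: 4433961744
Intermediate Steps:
V = -6 (V = ((5*(⅕))*(-3))*2 = (1*(-3))*2 = -3*2 = -6)
u = -14 (u = -6 + 2*(-4) = -6 - 8 = -14)
((243 + u)*(250 + 40) + 178)² = ((243 - 14)*(250 + 40) + 178)² = (229*290 + 178)² = (66410 + 178)² = 66588² = 4433961744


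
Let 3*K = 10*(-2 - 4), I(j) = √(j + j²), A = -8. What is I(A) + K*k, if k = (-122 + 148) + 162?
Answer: -3760 + 2*√14 ≈ -3752.5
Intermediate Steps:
k = 188 (k = 26 + 162 = 188)
K = -20 (K = (10*(-2 - 4))/3 = (10*(-6))/3 = (⅓)*(-60) = -20)
I(A) + K*k = √(-8*(1 - 8)) - 20*188 = √(-8*(-7)) - 3760 = √56 - 3760 = 2*√14 - 3760 = -3760 + 2*√14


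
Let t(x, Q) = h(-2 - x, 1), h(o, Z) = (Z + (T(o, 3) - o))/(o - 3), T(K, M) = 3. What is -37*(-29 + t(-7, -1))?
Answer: 2183/2 ≈ 1091.5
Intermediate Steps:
h(o, Z) = (3 + Z - o)/(-3 + o) (h(o, Z) = (Z + (3 - o))/(o - 3) = (3 + Z - o)/(-3 + o))
t(x, Q) = (6 + x)/(-5 - x) (t(x, Q) = (3 + 1 - (-2 - x))/(-3 + (-2 - x)) = (3 + 1 + (2 + x))/(-5 - x) = (6 + x)/(-5 - x))
-37*(-29 + t(-7, -1)) = -37*(-29 + (-6 - 1*(-7))/(5 - 7)) = -37*(-29 + (-6 + 7)/(-2)) = -37*(-29 - ½*1) = -37*(-29 - ½) = -37*(-59/2) = 2183/2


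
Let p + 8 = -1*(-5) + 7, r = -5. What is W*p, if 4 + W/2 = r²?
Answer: 168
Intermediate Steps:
W = 42 (W = -8 + 2*(-5)² = -8 + 2*25 = -8 + 50 = 42)
p = 4 (p = -8 + (-1*(-5) + 7) = -8 + (5 + 7) = -8 + 12 = 4)
W*p = 42*4 = 168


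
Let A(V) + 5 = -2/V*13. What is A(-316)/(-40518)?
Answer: 259/2133948 ≈ 0.00012137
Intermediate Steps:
A(V) = -5 - 26/V (A(V) = -5 - 2/V*13 = -5 - 26/V)
A(-316)/(-40518) = (-5 - 26/(-316))/(-40518) = (-5 - 26*(-1/316))*(-1/40518) = (-5 + 13/158)*(-1/40518) = -777/158*(-1/40518) = 259/2133948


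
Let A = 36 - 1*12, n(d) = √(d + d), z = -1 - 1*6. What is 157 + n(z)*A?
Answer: 157 + 24*I*√14 ≈ 157.0 + 89.8*I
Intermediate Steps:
z = -7 (z = -1 - 6 = -7)
n(d) = √2*√d (n(d) = √(2*d) = √2*√d)
A = 24 (A = 36 - 12 = 24)
157 + n(z)*A = 157 + (√2*√(-7))*24 = 157 + (√2*(I*√7))*24 = 157 + (I*√14)*24 = 157 + 24*I*√14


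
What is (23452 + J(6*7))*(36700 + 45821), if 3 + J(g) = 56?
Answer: 1939656105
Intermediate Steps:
J(g) = 53 (J(g) = -3 + 56 = 53)
(23452 + J(6*7))*(36700 + 45821) = (23452 + 53)*(36700 + 45821) = 23505*82521 = 1939656105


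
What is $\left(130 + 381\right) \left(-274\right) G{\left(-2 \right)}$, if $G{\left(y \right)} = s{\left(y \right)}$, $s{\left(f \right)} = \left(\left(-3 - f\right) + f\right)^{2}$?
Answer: $-1260126$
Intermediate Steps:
$s{\left(f \right)} = 9$ ($s{\left(f \right)} = \left(-3\right)^{2} = 9$)
$G{\left(y \right)} = 9$
$\left(130 + 381\right) \left(-274\right) G{\left(-2 \right)} = \left(130 + 381\right) \left(-274\right) 9 = 511 \left(-274\right) 9 = \left(-140014\right) 9 = -1260126$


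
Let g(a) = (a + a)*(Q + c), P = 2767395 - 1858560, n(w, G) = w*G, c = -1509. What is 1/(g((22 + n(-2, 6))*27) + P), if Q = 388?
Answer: 1/303495 ≈ 3.2949e-6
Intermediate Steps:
n(w, G) = G*w
P = 908835
g(a) = -2242*a (g(a) = (a + a)*(388 - 1509) = (2*a)*(-1121) = -2242*a)
1/(g((22 + n(-2, 6))*27) + P) = 1/(-2242*(22 + 6*(-2))*27 + 908835) = 1/(-2242*(22 - 12)*27 + 908835) = 1/(-22420*27 + 908835) = 1/(-2242*270 + 908835) = 1/(-605340 + 908835) = 1/303495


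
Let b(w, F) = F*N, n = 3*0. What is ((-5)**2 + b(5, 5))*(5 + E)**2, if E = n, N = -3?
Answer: 250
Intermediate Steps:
n = 0
E = 0
b(w, F) = -3*F (b(w, F) = F*(-3) = -3*F)
((-5)**2 + b(5, 5))*(5 + E)**2 = ((-5)**2 - 3*5)*(5 + 0)**2 = (25 - 15)*5**2 = 10*25 = 250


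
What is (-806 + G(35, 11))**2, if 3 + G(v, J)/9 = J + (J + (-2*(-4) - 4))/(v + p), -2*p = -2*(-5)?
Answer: 2128681/4 ≈ 5.3217e+5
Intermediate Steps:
p = -5 (p = -(-1)*(-5) = -1/2*10 = -5)
G(v, J) = -27 + 9*J + 9*(4 + J)/(-5 + v) (G(v, J) = -27 + 9*(J + (J + (-2*(-4) - 4))/(v - 5)) = -27 + 9*(J + (J + (8 - 4))/(-5 + v)) = -27 + 9*(J + (J + 4)/(-5 + v)) = -27 + 9*(J + (4 + J)/(-5 + v)) = -27 + (9*J + 9*(4 + J)/(-5 + v)) = -27 + 9*J + 9*(4 + J)/(-5 + v))
(-806 + G(35, 11))**2 = (-806 + 9*(19 - 4*11 - 3*35 + 11*35)/(-5 + 35))**2 = (-806 + 9*(19 - 44 - 105 + 385)/30)**2 = (-806 + 9*(1/30)*255)**2 = (-806 + 153/2)**2 = (-1459/2)**2 = 2128681/4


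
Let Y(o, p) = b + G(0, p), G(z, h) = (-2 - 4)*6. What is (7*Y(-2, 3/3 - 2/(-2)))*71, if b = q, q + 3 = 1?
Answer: -18886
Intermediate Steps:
q = -2 (q = -3 + 1 = -2)
b = -2
G(z, h) = -36 (G(z, h) = -6*6 = -36)
Y(o, p) = -38 (Y(o, p) = -2 - 36 = -38)
(7*Y(-2, 3/3 - 2/(-2)))*71 = (7*(-38))*71 = -266*71 = -18886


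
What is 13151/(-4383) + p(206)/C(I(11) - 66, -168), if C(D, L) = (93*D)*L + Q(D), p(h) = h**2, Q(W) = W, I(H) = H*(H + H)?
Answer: -9086654459/3012926796 ≈ -3.0159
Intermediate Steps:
I(H) = 2*H**2 (I(H) = H*(2*H) = 2*H**2)
C(D, L) = D + 93*D*L (C(D, L) = (93*D)*L + D = 93*D*L + D = D + 93*D*L)
13151/(-4383) + p(206)/C(I(11) - 66, -168) = 13151/(-4383) + 206**2/(((2*11**2 - 66)*(1 + 93*(-168)))) = 13151*(-1/4383) + 42436/(((2*121 - 66)*(1 - 15624))) = -13151/4383 + 42436/(((242 - 66)*(-15623))) = -13151/4383 + 42436/((176*(-15623))) = -13151/4383 + 42436/(-2749648) = -13151/4383 + 42436*(-1/2749648) = -13151/4383 - 10609/687412 = -9086654459/3012926796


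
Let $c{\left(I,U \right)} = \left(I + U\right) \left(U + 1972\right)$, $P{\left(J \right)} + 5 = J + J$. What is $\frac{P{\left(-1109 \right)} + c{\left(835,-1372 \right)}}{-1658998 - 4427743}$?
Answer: $\frac{324423}{6086741} \approx 0.0533$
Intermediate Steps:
$P{\left(J \right)} = -5 + 2 J$ ($P{\left(J \right)} = -5 + \left(J + J\right) = -5 + 2 J$)
$c{\left(I,U \right)} = \left(1972 + U\right) \left(I + U\right)$ ($c{\left(I,U \right)} = \left(I + U\right) \left(1972 + U\right) = \left(1972 + U\right) \left(I + U\right)$)
$\frac{P{\left(-1109 \right)} + c{\left(835,-1372 \right)}}{-1658998 - 4427743} = \frac{\left(-5 + 2 \left(-1109\right)\right) + \left(\left(-1372\right)^{2} + 1972 \cdot 835 + 1972 \left(-1372\right) + 835 \left(-1372\right)\right)}{-1658998 - 4427743} = \frac{\left(-5 - 2218\right) + \left(1882384 + 1646620 - 2705584 - 1145620\right)}{-6086741} = \left(-2223 - 322200\right) \left(- \frac{1}{6086741}\right) = \left(-324423\right) \left(- \frac{1}{6086741}\right) = \frac{324423}{6086741}$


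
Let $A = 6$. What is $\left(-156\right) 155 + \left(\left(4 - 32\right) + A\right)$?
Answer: $-24202$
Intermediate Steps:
$\left(-156\right) 155 + \left(\left(4 - 32\right) + A\right) = \left(-156\right) 155 + \left(\left(4 - 32\right) + 6\right) = -24180 + \left(-28 + 6\right) = -24180 - 22 = -24202$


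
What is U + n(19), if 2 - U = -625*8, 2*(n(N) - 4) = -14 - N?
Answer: 9979/2 ≈ 4989.5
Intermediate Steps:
n(N) = -3 - N/2 (n(N) = 4 + (-14 - N)/2 = 4 + (-7 - N/2) = -3 - N/2)
U = 5002 (U = 2 - (-625)*8 = 2 - 1*(-5000) = 2 + 5000 = 5002)
U + n(19) = 5002 + (-3 - ½*19) = 5002 + (-3 - 19/2) = 5002 - 25/2 = 9979/2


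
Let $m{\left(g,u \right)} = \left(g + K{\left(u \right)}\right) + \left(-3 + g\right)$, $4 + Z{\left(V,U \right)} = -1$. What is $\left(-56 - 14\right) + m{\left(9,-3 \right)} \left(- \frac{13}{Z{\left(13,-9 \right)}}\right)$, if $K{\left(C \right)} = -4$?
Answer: $- \frac{207}{5} \approx -41.4$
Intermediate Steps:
$Z{\left(V,U \right)} = -5$ ($Z{\left(V,U \right)} = -4 - 1 = -5$)
$m{\left(g,u \right)} = -7 + 2 g$ ($m{\left(g,u \right)} = \left(g - 4\right) + \left(-3 + g\right) = \left(-4 + g\right) + \left(-3 + g\right) = -7 + 2 g$)
$\left(-56 - 14\right) + m{\left(9,-3 \right)} \left(- \frac{13}{Z{\left(13,-9 \right)}}\right) = \left(-56 - 14\right) + \left(-7 + 2 \cdot 9\right) \left(- \frac{13}{-5}\right) = -70 + \left(-7 + 18\right) \left(\left(-13\right) \left(- \frac{1}{5}\right)\right) = -70 + 11 \cdot \frac{13}{5} = -70 + \frac{143}{5} = - \frac{207}{5}$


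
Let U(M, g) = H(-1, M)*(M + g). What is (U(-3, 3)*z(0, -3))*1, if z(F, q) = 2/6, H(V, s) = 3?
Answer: 0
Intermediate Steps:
z(F, q) = ⅓ (z(F, q) = 2*(⅙) = ⅓)
U(M, g) = 3*M + 3*g (U(M, g) = 3*(M + g) = 3*M + 3*g)
(U(-3, 3)*z(0, -3))*1 = ((3*(-3) + 3*3)*(⅓))*1 = ((-9 + 9)*(⅓))*1 = (0*(⅓))*1 = 0*1 = 0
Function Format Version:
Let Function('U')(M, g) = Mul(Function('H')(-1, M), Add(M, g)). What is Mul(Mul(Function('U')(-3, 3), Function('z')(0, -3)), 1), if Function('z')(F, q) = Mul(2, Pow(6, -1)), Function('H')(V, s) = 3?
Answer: 0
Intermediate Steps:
Function('z')(F, q) = Rational(1, 3) (Function('z')(F, q) = Mul(2, Rational(1, 6)) = Rational(1, 3))
Function('U')(M, g) = Add(Mul(3, M), Mul(3, g)) (Function('U')(M, g) = Mul(3, Add(M, g)) = Add(Mul(3, M), Mul(3, g)))
Mul(Mul(Function('U')(-3, 3), Function('z')(0, -3)), 1) = Mul(Mul(Add(Mul(3, -3), Mul(3, 3)), Rational(1, 3)), 1) = Mul(Mul(Add(-9, 9), Rational(1, 3)), 1) = Mul(Mul(0, Rational(1, 3)), 1) = Mul(0, 1) = 0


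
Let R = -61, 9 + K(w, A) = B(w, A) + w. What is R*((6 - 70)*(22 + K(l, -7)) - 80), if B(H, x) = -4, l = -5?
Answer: 20496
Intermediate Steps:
K(w, A) = -13 + w (K(w, A) = -9 + (-4 + w) = -13 + w)
R*((6 - 70)*(22 + K(l, -7)) - 80) = -61*((6 - 70)*(22 + (-13 - 5)) - 80) = -61*(-64*(22 - 18) - 80) = -61*(-64*4 - 80) = -61*(-256 - 80) = -61*(-336) = 20496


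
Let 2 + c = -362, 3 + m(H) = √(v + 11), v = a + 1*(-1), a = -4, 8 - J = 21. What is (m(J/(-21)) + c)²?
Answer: (367 - √6)² ≈ 1.3290e+5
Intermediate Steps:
J = -13 (J = 8 - 1*21 = 8 - 21 = -13)
v = -5 (v = -4 + 1*(-1) = -4 - 1 = -5)
m(H) = -3 + √6 (m(H) = -3 + √(-5 + 11) = -3 + √6)
c = -364 (c = -2 - 362 = -364)
(m(J/(-21)) + c)² = ((-3 + √6) - 364)² = (-367 + √6)²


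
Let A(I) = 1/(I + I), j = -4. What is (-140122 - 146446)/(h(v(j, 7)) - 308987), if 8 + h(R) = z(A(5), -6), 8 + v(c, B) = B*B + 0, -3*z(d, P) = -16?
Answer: 859704/926969 ≈ 0.92744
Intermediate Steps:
A(I) = 1/(2*I)
z(d, P) = 16/3 (z(d, P) = -⅓*(-16) = 16/3)
v(c, B) = -8 + B² (v(c, B) = -8 + (B*B + 0) = -8 + (B² + 0) = -8 + B²)
h(R) = -8/3 (h(R) = -8 + 16/3 = -8/3)
(-140122 - 146446)/(h(v(j, 7)) - 308987) = (-140122 - 146446)/(-8/3 - 308987) = -286568/(-926969/3) = -286568*(-3/926969) = 859704/926969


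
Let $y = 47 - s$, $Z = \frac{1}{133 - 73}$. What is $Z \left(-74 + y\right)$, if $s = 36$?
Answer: $- \frac{21}{20} \approx -1.05$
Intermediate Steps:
$Z = \frac{1}{60} \approx 0.016667$
$y = 11$ ($y = 47 - 36 = 11$)
$Z \left(-74 + y\right) = \frac{-74 + 11}{60} = \frac{1}{60} \left(-63\right) = - \frac{21}{20}$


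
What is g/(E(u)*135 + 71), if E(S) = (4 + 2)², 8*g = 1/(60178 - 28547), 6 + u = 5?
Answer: 1/1247779688 ≈ 8.0142e-10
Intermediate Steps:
u = -1 (u = -6 + 5 = -1)
g = 1/253048 (g = 1/(8*(60178 - 28547)) = (⅛)/31631 = (⅛)*(1/31631) = 1/253048 ≈ 3.9518e-6)
E(S) = 36 (E(S) = 6² = 36)
g/(E(u)*135 + 71) = 1/(253048*(36*135 + 71)) = 1/(253048*(4860 + 71)) = (1/253048)/4931 = (1/253048)*(1/4931) = 1/1247779688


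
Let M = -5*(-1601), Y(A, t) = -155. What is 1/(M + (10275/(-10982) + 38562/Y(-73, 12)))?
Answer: 1702210/13201110541 ≈ 0.00012894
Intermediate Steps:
M = 8005
1/(M + (10275/(-10982) + 38562/Y(-73, 12))) = 1/(8005 + (10275/(-10982) + 38562/(-155))) = 1/(8005 + (10275*(-1/10982) + 38562*(-1/155))) = 1/(8005 + (-10275/10982 - 38562/155)) = 1/(8005 - 425080509/1702210) = 1/(13201110541/1702210) = 1702210/13201110541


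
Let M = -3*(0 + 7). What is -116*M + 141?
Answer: 2577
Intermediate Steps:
M = -21 (M = -3*7 = -21)
-116*M + 141 = -116*(-21) + 141 = 2436 + 141 = 2577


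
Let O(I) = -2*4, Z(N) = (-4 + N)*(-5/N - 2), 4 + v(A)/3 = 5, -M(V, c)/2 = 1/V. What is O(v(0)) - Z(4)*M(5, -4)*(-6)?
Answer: -8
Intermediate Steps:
M(V, c) = -2/V
v(A) = 3 (v(A) = -12 + 3*5 = -12 + 15 = 3)
Z(N) = (-4 + N)*(-2 - 5/N)
O(I) = -8
O(v(0)) - Z(4)*M(5, -4)*(-6) = -8 - (3 - 2*4 + 20/4)*(-2/5)*(-6) = -8 - (3 - 8 + 20*(¼))*(-2*⅕)*(-6) = -8 - (3 - 8 + 5)*(-⅖)*(-6) = -8 - 0*(-⅖)*(-6) = -8 - 0*(-6) = -8 - 1*0 = -8 + 0 = -8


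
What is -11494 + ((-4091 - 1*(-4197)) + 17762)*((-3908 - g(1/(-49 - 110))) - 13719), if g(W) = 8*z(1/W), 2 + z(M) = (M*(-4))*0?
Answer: -314684842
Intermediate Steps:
z(M) = -2 (z(M) = -2 + (M*(-4))*0 = -2 - 4*M*0 = -2 + 0 = -2)
g(W) = -16 (g(W) = 8*(-2) = -16)
-11494 + ((-4091 - 1*(-4197)) + 17762)*((-3908 - g(1/(-49 - 110))) - 13719) = -11494 + ((-4091 - 1*(-4197)) + 17762)*((-3908 - 1*(-16)) - 13719) = -11494 + ((-4091 + 4197) + 17762)*((-3908 + 16) - 13719) = -11494 + (106 + 17762)*(-3892 - 13719) = -11494 + 17868*(-17611) = -11494 - 314673348 = -314684842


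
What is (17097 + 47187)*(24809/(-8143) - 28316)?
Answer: -14824018775148/8143 ≈ -1.8205e+9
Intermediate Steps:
(17097 + 47187)*(24809/(-8143) - 28316) = 64284*(24809*(-1/8143) - 28316) = 64284*(-24809/8143 - 28316) = 64284*(-230601997/8143) = -14824018775148/8143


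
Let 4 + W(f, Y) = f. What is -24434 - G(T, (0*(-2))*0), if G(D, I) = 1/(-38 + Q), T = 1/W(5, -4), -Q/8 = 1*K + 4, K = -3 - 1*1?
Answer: -928491/38 ≈ -24434.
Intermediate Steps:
W(f, Y) = -4 + f
K = -4 (K = -3 - 1 = -4)
Q = 0 (Q = -8*(1*(-4) + 4) = -8*(-4 + 4) = -8*0 = 0)
T = 1 (T = 1/(-4 + 5) = 1/1 = 1)
G(D, I) = -1/38 (G(D, I) = 1/(-38 + 0) = 1/(-38) = -1/38)
-24434 - G(T, (0*(-2))*0) = -24434 - 1*(-1/38) = -24434 + 1/38 = -928491/38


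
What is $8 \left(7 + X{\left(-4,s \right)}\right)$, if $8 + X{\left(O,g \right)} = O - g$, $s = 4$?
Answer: $-72$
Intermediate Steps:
$X{\left(O,g \right)} = -8 + O - g$ ($X{\left(O,g \right)} = -8 + \left(O - g\right) = -8 + O - g$)
$8 \left(7 + X{\left(-4,s \right)}\right) = 8 \left(7 - 16\right) = 8 \left(-9\right) = -72$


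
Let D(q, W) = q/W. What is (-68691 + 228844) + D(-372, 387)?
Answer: 20659613/129 ≈ 1.6015e+5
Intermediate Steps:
(-68691 + 228844) + D(-372, 387) = (-68691 + 228844) - 372/387 = 160153 - 372*1/387 = 160153 - 124/129 = 20659613/129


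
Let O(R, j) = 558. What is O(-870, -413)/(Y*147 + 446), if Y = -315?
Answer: -558/45859 ≈ -0.012168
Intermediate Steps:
O(-870, -413)/(Y*147 + 446) = 558/(-315*147 + 446) = 558/(-46305 + 446) = 558/(-45859) = 558*(-1/45859) = -558/45859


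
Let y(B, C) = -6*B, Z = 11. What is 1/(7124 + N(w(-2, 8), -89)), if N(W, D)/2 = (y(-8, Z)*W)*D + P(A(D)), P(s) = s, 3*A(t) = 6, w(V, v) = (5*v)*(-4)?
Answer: 1/1374168 ≈ 7.2771e-7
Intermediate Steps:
w(V, v) = -20*v
A(t) = 2 (A(t) = (⅓)*6 = 2)
N(W, D) = 4 + 96*D*W (N(W, D) = 2*(((-6*(-8))*W)*D + 2) = 2*((48*W)*D + 2) = 2*(48*D*W + 2) = 2*(2 + 48*D*W) = 4 + 96*D*W)
1/(7124 + N(w(-2, 8), -89)) = 1/(7124 + (4 + 96*(-89)*(-20*8))) = 1/(7124 + (4 + 96*(-89)*(-160))) = 1/(7124 + (4 + 1367040)) = 1/(7124 + 1367044) = 1/1374168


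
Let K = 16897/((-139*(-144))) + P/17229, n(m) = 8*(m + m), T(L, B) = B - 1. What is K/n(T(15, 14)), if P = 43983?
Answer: 390494047/23909992704 ≈ 0.016332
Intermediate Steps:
T(L, B) = -1 + B
n(m) = 16*m (n(m) = 8*(2*m) = 16*m)
K = 390494047/114951888 (K = 16897/((-139*(-144))) + 43983/17229 = 16897/20016 + 43983*(1/17229) = 16897*(1/20016) + 14661/5743 = 16897/20016 + 14661/5743 = 390494047/114951888 ≈ 3.3970)
K/n(T(15, 14)) = 390494047/(114951888*((16*(-1 + 14)))) = 390494047/(114951888*((16*13))) = (390494047/114951888)/208 = (390494047/114951888)*(1/208) = 390494047/23909992704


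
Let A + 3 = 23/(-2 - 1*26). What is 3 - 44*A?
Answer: 1198/7 ≈ 171.14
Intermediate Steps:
A = -107/28 (A = -3 + 23/(-2 - 1*26) = -3 + 23/(-2 - 26) = -3 + 23/(-28) = -3 + 23*(-1/28) = -3 - 23/28 = -107/28 ≈ -3.8214)
3 - 44*A = 3 - 44*(-107/28) = 3 + 1177/7 = 1198/7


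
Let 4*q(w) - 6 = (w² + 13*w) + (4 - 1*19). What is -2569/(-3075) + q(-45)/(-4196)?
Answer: 38717771/51610800 ≈ 0.75019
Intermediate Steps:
q(w) = -9/4 + w²/4 + 13*w/4 (q(w) = 3/2 + ((w² + 13*w) + (4 - 1*19))/4 = 3/2 + ((w² + 13*w) + (4 - 19))/4 = 3/2 + ((w² + 13*w) - 15)/4 = 3/2 + (-15 + w² + 13*w)/4 = 3/2 + (-15/4 + w²/4 + 13*w/4) = -9/4 + w²/4 + 13*w/4)
-2569/(-3075) + q(-45)/(-4196) = -2569/(-3075) + (-9/4 + (¼)*(-45)² + (13/4)*(-45))/(-4196) = -2569*(-1/3075) + (-9/4 + (¼)*2025 - 585/4)*(-1/4196) = 2569/3075 + (-9/4 + 2025/4 - 585/4)*(-1/4196) = 2569/3075 + (1431/4)*(-1/4196) = 2569/3075 - 1431/16784 = 38717771/51610800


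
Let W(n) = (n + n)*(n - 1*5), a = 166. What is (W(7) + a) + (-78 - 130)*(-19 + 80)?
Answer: -12494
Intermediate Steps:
W(n) = 2*n*(-5 + n) (W(n) = (2*n)*(n - 5) = (2*n)*(-5 + n) = 2*n*(-5 + n))
(W(7) + a) + (-78 - 130)*(-19 + 80) = (2*7*(-5 + 7) + 166) + (-78 - 130)*(-19 + 80) = (2*7*2 + 166) - 208*61 = (28 + 166) - 12688 = 194 - 12688 = -12494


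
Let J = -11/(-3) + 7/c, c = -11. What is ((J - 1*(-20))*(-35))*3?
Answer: -26600/11 ≈ -2418.2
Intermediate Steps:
J = 100/33 (J = -11/(-3) + 7/(-11) = -11*(-⅓) + 7*(-1/11) = 11/3 - 7/11 = 100/33 ≈ 3.0303)
((J - 1*(-20))*(-35))*3 = ((100/33 - 1*(-20))*(-35))*3 = ((100/33 + 20)*(-35))*3 = ((760/33)*(-35))*3 = -26600/33*3 = -26600/11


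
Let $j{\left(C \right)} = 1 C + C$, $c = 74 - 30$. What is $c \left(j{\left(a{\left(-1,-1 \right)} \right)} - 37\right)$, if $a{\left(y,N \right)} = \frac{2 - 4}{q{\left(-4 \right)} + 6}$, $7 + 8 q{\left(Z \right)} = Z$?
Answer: $- \frac{61644}{37} \approx -1666.1$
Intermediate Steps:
$q{\left(Z \right)} = - \frac{7}{8} + \frac{Z}{8}$
$a{\left(y,N \right)} = - \frac{16}{37}$ ($a{\left(y,N \right)} = \frac{2 - 4}{\left(- \frac{7}{8} + \frac{1}{8} \left(-4\right)\right) + 6} = - \frac{2}{\left(- \frac{7}{8} - \frac{1}{2}\right) + 6} = - \frac{2}{- \frac{11}{8} + 6} = - \frac{2}{\frac{37}{8}} = \left(-2\right) \frac{8}{37} = - \frac{16}{37}$)
$c = 44$
$j{\left(C \right)} = 2 C$ ($j{\left(C \right)} = C + C = 2 C$)
$c \left(j{\left(a{\left(-1,-1 \right)} \right)} - 37\right) = 44 \left(2 \left(- \frac{16}{37}\right) - 37\right) = 44 \left(- \frac{32}{37} - 37\right) = 44 \left(- \frac{1401}{37}\right) = - \frac{61644}{37}$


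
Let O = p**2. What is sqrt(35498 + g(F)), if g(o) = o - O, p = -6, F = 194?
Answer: 2*sqrt(8914) ≈ 188.83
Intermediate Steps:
O = 36 (O = (-6)**2 = 36)
g(o) = -36 + o (g(o) = o - 1*36 = o - 36 = -36 + o)
sqrt(35498 + g(F)) = sqrt(35498 + (-36 + 194)) = sqrt(35498 + 158) = sqrt(35656) = 2*sqrt(8914)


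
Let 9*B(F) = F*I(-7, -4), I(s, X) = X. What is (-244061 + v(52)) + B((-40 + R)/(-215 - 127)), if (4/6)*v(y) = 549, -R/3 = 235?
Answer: -748688005/3078 ≈ -2.4324e+5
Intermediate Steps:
R = -705 (R = -3*235 = -705)
v(y) = 1647/2 (v(y) = (3/2)*549 = 1647/2)
B(F) = -4*F/9 (B(F) = (F*(-4))/9 = (-4*F)/9 = -4*F/9)
(-244061 + v(52)) + B((-40 + R)/(-215 - 127)) = (-244061 + 1647/2) - 4*(-40 - 705)/(9*(-215 - 127)) = -486475/2 - (-2980)/(9*(-342)) = -486475/2 - (-2980)*(-1)/(9*342) = -486475/2 - 4/9*745/342 = -486475/2 - 1490/1539 = -748688005/3078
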